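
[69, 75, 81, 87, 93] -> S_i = 69 + 6*i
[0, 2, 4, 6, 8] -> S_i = 0 + 2*i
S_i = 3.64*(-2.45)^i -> [3.64, -8.92, 21.85, -53.53, 131.15]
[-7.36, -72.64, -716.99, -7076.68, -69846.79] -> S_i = -7.36*9.87^i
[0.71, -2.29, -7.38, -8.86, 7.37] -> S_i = Random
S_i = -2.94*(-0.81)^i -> [-2.94, 2.38, -1.93, 1.56, -1.27]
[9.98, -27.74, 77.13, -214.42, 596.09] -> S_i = 9.98*(-2.78)^i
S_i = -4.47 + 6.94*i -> [-4.47, 2.47, 9.41, 16.35, 23.29]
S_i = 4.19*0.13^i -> [4.19, 0.54, 0.07, 0.01, 0.0]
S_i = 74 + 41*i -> [74, 115, 156, 197, 238]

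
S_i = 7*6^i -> [7, 42, 252, 1512, 9072]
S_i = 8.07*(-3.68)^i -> [8.07, -29.7, 109.29, -402.18, 1480.01]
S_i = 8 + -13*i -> [8, -5, -18, -31, -44]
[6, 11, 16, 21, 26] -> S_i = 6 + 5*i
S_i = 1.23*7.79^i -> [1.23, 9.58, 74.64, 581.46, 4529.55]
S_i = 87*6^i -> [87, 522, 3132, 18792, 112752]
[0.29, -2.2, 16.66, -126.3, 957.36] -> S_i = 0.29*(-7.58)^i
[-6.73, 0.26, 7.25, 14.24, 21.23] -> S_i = -6.73 + 6.99*i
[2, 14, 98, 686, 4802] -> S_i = 2*7^i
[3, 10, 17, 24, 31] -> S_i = 3 + 7*i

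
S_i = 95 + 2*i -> [95, 97, 99, 101, 103]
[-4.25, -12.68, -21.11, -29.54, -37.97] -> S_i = -4.25 + -8.43*i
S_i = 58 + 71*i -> [58, 129, 200, 271, 342]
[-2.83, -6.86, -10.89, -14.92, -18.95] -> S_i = -2.83 + -4.03*i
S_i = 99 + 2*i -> [99, 101, 103, 105, 107]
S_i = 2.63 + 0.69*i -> [2.63, 3.32, 4.01, 4.7, 5.39]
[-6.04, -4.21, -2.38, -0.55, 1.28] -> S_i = -6.04 + 1.83*i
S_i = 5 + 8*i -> [5, 13, 21, 29, 37]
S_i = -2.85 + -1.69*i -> [-2.85, -4.54, -6.23, -7.92, -9.61]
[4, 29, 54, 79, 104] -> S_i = 4 + 25*i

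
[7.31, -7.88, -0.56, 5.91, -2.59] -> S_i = Random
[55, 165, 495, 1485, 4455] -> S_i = 55*3^i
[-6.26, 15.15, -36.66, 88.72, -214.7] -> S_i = -6.26*(-2.42)^i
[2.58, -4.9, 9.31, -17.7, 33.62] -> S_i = 2.58*(-1.90)^i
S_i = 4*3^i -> [4, 12, 36, 108, 324]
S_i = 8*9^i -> [8, 72, 648, 5832, 52488]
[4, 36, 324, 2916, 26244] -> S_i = 4*9^i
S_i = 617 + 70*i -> [617, 687, 757, 827, 897]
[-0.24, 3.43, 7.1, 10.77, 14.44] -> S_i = -0.24 + 3.67*i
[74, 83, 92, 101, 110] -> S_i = 74 + 9*i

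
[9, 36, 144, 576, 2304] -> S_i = 9*4^i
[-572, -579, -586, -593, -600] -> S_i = -572 + -7*i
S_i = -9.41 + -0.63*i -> [-9.41, -10.04, -10.67, -11.3, -11.93]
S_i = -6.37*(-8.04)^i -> [-6.37, 51.21, -411.77, 3310.61, -26617.28]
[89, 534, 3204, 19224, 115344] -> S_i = 89*6^i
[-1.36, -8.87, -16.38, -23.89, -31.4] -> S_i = -1.36 + -7.51*i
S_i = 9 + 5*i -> [9, 14, 19, 24, 29]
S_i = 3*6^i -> [3, 18, 108, 648, 3888]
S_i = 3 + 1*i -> [3, 4, 5, 6, 7]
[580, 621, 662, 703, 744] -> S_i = 580 + 41*i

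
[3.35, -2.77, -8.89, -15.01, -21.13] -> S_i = 3.35 + -6.12*i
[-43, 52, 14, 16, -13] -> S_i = Random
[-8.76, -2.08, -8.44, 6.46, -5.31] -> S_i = Random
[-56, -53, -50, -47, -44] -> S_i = -56 + 3*i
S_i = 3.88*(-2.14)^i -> [3.88, -8.3, 17.77, -38.03, 81.37]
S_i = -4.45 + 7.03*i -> [-4.45, 2.58, 9.61, 16.64, 23.67]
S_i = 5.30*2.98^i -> [5.3, 15.79, 47.07, 140.26, 417.97]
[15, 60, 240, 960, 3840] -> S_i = 15*4^i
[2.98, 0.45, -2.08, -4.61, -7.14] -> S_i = 2.98 + -2.53*i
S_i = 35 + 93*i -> [35, 128, 221, 314, 407]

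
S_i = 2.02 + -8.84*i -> [2.02, -6.82, -15.66, -24.5, -33.34]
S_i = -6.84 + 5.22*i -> [-6.84, -1.62, 3.6, 8.82, 14.04]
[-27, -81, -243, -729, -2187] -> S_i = -27*3^i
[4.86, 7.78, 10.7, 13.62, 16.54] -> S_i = 4.86 + 2.92*i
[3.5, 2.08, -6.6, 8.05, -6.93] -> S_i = Random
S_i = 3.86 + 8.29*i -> [3.86, 12.15, 20.44, 28.73, 37.02]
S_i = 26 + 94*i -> [26, 120, 214, 308, 402]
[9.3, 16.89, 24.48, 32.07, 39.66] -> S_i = 9.30 + 7.59*i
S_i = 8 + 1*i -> [8, 9, 10, 11, 12]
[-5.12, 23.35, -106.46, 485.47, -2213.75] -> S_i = -5.12*(-4.56)^i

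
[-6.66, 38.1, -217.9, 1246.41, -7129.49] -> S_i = -6.66*(-5.72)^i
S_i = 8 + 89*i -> [8, 97, 186, 275, 364]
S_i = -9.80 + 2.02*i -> [-9.8, -7.78, -5.76, -3.74, -1.72]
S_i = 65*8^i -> [65, 520, 4160, 33280, 266240]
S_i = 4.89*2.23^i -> [4.89, 10.9, 24.32, 54.23, 120.93]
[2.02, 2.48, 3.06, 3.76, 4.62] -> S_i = 2.02*1.23^i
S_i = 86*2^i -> [86, 172, 344, 688, 1376]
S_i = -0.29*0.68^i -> [-0.29, -0.2, -0.13, -0.09, -0.06]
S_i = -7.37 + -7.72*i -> [-7.37, -15.09, -22.81, -30.53, -38.25]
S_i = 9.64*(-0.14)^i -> [9.64, -1.35, 0.19, -0.03, 0.0]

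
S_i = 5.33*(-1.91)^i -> [5.33, -10.18, 19.44, -37.14, 70.94]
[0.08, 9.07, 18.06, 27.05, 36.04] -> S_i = 0.08 + 8.99*i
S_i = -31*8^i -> [-31, -248, -1984, -15872, -126976]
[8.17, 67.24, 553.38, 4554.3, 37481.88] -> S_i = 8.17*8.23^i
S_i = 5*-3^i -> [5, -15, 45, -135, 405]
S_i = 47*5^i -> [47, 235, 1175, 5875, 29375]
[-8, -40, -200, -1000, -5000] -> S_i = -8*5^i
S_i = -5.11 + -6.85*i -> [-5.11, -11.96, -18.81, -25.66, -32.51]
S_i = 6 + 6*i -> [6, 12, 18, 24, 30]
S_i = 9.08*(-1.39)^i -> [9.08, -12.62, 17.54, -24.39, 33.9]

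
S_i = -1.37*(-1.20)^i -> [-1.37, 1.64, -1.97, 2.37, -2.84]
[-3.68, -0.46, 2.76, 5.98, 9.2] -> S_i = -3.68 + 3.22*i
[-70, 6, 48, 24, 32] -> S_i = Random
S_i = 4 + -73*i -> [4, -69, -142, -215, -288]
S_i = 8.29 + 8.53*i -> [8.29, 16.82, 25.35, 33.88, 42.41]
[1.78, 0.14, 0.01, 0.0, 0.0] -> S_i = 1.78*0.08^i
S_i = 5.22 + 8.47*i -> [5.22, 13.69, 22.16, 30.63, 39.1]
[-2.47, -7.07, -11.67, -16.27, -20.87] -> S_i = -2.47 + -4.60*i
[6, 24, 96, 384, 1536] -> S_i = 6*4^i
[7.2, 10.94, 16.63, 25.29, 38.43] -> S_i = 7.20*1.52^i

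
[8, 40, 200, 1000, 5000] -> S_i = 8*5^i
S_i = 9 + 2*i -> [9, 11, 13, 15, 17]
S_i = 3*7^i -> [3, 21, 147, 1029, 7203]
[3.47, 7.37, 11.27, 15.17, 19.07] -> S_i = 3.47 + 3.90*i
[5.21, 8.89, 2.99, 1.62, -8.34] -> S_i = Random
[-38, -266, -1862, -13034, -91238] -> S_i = -38*7^i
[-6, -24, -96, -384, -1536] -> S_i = -6*4^i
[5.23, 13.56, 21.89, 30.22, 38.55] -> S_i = 5.23 + 8.33*i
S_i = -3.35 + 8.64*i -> [-3.35, 5.29, 13.93, 22.57, 31.21]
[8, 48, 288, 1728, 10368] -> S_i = 8*6^i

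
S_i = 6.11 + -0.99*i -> [6.11, 5.12, 4.13, 3.14, 2.15]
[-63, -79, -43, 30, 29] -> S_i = Random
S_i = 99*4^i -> [99, 396, 1584, 6336, 25344]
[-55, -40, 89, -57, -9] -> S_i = Random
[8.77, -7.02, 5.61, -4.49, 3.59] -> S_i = 8.77*(-0.80)^i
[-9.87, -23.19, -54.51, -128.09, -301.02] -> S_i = -9.87*2.35^i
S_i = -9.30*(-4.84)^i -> [-9.3, 45.01, -217.86, 1054.43, -5103.46]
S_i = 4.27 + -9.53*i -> [4.27, -5.26, -14.79, -24.32, -33.85]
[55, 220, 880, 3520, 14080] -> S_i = 55*4^i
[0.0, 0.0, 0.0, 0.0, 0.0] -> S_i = 0.00*2.22^i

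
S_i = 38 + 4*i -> [38, 42, 46, 50, 54]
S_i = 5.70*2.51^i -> [5.7, 14.31, 35.91, 90.14, 226.24]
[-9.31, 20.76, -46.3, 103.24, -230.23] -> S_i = -9.31*(-2.23)^i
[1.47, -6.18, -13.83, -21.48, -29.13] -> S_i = 1.47 + -7.65*i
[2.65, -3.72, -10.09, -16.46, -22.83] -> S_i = 2.65 + -6.37*i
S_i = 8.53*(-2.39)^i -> [8.53, -20.39, 48.72, -116.45, 278.32]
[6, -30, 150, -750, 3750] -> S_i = 6*-5^i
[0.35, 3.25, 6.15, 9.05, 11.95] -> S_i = 0.35 + 2.90*i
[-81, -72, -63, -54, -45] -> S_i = -81 + 9*i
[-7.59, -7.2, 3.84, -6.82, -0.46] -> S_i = Random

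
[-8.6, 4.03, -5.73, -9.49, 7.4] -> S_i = Random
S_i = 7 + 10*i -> [7, 17, 27, 37, 47]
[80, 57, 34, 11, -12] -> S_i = 80 + -23*i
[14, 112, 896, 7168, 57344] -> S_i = 14*8^i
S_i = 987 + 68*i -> [987, 1055, 1123, 1191, 1259]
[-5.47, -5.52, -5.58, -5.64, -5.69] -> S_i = -5.47*1.01^i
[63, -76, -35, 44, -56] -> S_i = Random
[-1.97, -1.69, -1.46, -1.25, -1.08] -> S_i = -1.97*0.86^i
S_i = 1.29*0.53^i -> [1.29, 0.68, 0.36, 0.19, 0.1]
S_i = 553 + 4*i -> [553, 557, 561, 565, 569]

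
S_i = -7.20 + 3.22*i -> [-7.2, -3.98, -0.76, 2.46, 5.68]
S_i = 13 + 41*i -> [13, 54, 95, 136, 177]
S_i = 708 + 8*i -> [708, 716, 724, 732, 740]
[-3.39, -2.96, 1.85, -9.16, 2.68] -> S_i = Random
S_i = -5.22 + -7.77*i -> [-5.22, -12.99, -20.76, -28.53, -36.3]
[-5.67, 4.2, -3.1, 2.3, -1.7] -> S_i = -5.67*(-0.74)^i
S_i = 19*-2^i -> [19, -38, 76, -152, 304]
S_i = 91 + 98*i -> [91, 189, 287, 385, 483]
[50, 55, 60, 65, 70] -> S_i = 50 + 5*i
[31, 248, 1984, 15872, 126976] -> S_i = 31*8^i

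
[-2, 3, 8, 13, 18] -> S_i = -2 + 5*i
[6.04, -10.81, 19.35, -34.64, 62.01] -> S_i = 6.04*(-1.79)^i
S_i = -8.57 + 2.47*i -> [-8.57, -6.1, -3.63, -1.16, 1.31]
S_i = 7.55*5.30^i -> [7.55, 40.02, 212.08, 1124.02, 5957.31]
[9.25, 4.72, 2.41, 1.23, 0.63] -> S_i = 9.25*0.51^i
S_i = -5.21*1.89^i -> [-5.21, -9.85, -18.61, -35.17, -66.48]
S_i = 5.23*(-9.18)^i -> [5.23, -48.01, 440.74, -4046.04, 37142.61]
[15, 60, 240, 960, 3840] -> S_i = 15*4^i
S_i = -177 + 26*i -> [-177, -151, -125, -99, -73]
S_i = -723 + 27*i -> [-723, -696, -669, -642, -615]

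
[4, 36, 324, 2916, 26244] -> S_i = 4*9^i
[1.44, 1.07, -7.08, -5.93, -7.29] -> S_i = Random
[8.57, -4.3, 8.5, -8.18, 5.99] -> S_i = Random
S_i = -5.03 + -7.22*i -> [-5.03, -12.25, -19.47, -26.69, -33.91]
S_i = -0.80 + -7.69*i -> [-0.8, -8.49, -16.18, -23.87, -31.56]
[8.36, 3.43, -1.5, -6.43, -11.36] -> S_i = 8.36 + -4.93*i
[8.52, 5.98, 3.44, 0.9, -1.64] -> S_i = 8.52 + -2.54*i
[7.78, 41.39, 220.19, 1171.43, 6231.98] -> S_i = 7.78*5.32^i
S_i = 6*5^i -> [6, 30, 150, 750, 3750]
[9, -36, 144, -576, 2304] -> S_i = 9*-4^i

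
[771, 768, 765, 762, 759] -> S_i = 771 + -3*i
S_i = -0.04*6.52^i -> [-0.04, -0.26, -1.7, -11.09, -72.29]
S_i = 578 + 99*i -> [578, 677, 776, 875, 974]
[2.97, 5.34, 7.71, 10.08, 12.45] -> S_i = 2.97 + 2.37*i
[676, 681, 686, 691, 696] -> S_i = 676 + 5*i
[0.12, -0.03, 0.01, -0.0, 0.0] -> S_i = 0.12*(-0.27)^i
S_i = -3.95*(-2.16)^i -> [-3.95, 8.53, -18.43, 39.81, -85.98]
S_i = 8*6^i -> [8, 48, 288, 1728, 10368]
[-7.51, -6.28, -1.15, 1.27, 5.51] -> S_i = Random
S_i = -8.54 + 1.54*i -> [-8.54, -7.0, -5.46, -3.92, -2.38]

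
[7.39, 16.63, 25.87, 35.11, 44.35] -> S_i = 7.39 + 9.24*i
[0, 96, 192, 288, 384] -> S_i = 0 + 96*i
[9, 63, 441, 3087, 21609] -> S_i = 9*7^i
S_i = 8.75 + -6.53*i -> [8.75, 2.22, -4.31, -10.84, -17.37]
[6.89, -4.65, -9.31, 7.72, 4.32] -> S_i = Random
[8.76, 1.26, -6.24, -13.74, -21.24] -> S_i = 8.76 + -7.50*i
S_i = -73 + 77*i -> [-73, 4, 81, 158, 235]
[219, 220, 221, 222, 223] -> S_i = 219 + 1*i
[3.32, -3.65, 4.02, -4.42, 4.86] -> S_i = 3.32*(-1.10)^i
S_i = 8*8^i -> [8, 64, 512, 4096, 32768]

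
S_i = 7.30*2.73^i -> [7.3, 19.93, 54.41, 148.53, 405.48]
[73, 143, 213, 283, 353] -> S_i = 73 + 70*i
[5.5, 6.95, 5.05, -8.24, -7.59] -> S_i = Random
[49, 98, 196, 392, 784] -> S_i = 49*2^i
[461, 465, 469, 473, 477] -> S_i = 461 + 4*i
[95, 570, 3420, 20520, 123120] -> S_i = 95*6^i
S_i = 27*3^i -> [27, 81, 243, 729, 2187]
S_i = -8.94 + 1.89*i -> [-8.94, -7.05, -5.16, -3.27, -1.38]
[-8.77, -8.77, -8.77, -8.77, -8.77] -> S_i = -8.77 + 0.00*i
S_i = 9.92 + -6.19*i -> [9.92, 3.73, -2.46, -8.65, -14.84]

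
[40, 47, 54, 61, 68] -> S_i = 40 + 7*i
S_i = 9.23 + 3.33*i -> [9.23, 12.56, 15.89, 19.22, 22.55]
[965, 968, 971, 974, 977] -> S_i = 965 + 3*i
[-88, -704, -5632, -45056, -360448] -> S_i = -88*8^i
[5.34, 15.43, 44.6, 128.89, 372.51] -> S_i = 5.34*2.89^i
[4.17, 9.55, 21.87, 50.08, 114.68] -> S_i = 4.17*2.29^i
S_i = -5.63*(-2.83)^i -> [-5.63, 15.93, -45.09, 127.61, -361.12]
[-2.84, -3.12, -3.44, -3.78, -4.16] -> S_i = -2.84*1.10^i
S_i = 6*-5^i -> [6, -30, 150, -750, 3750]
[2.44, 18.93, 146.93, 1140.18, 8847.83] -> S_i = 2.44*7.76^i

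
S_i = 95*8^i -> [95, 760, 6080, 48640, 389120]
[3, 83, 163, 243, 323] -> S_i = 3 + 80*i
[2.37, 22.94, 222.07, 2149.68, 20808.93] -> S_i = 2.37*9.68^i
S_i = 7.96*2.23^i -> [7.96, 17.75, 39.58, 88.27, 196.85]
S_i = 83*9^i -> [83, 747, 6723, 60507, 544563]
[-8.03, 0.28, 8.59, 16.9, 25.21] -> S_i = -8.03 + 8.31*i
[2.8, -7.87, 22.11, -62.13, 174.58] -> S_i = 2.80*(-2.81)^i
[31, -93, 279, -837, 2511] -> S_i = 31*-3^i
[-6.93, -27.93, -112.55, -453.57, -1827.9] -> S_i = -6.93*4.03^i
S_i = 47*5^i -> [47, 235, 1175, 5875, 29375]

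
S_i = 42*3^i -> [42, 126, 378, 1134, 3402]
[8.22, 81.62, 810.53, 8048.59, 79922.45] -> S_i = 8.22*9.93^i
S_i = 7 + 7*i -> [7, 14, 21, 28, 35]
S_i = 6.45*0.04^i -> [6.45, 0.26, 0.01, 0.0, 0.0]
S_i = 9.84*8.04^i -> [9.84, 79.11, 636.07, 5114.03, 41116.8]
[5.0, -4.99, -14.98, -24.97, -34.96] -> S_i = 5.00 + -9.99*i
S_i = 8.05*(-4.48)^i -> [8.05, -36.06, 161.57, -723.82, 3242.71]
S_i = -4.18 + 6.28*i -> [-4.18, 2.1, 8.38, 14.66, 20.94]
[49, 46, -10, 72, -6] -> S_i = Random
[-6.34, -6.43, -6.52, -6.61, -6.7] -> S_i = -6.34 + -0.09*i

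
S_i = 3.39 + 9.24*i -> [3.39, 12.63, 21.87, 31.11, 40.35]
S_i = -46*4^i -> [-46, -184, -736, -2944, -11776]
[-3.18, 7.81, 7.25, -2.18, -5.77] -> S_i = Random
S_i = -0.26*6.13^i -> [-0.26, -1.59, -9.77, -59.89, -367.13]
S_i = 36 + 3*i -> [36, 39, 42, 45, 48]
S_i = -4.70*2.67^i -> [-4.7, -12.55, -33.51, -89.46, -238.86]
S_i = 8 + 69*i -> [8, 77, 146, 215, 284]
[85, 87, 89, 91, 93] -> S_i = 85 + 2*i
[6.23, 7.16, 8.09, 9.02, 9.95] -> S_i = 6.23 + 0.93*i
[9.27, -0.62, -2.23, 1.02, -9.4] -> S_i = Random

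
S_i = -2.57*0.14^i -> [-2.57, -0.36, -0.05, -0.01, -0.0]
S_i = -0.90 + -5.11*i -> [-0.9, -6.01, -11.12, -16.23, -21.34]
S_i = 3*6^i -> [3, 18, 108, 648, 3888]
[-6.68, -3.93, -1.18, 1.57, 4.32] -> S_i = -6.68 + 2.75*i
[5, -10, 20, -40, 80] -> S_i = 5*-2^i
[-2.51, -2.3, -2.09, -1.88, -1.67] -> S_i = -2.51 + 0.21*i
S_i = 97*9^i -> [97, 873, 7857, 70713, 636417]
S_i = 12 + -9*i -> [12, 3, -6, -15, -24]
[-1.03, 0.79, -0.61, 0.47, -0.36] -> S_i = -1.03*(-0.77)^i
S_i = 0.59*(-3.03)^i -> [0.59, -1.79, 5.42, -16.41, 49.73]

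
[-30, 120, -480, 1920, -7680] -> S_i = -30*-4^i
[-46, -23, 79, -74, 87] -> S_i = Random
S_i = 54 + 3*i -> [54, 57, 60, 63, 66]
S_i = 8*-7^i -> [8, -56, 392, -2744, 19208]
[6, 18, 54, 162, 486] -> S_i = 6*3^i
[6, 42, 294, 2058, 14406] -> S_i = 6*7^i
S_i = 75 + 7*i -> [75, 82, 89, 96, 103]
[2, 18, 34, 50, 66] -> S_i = 2 + 16*i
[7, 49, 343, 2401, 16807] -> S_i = 7*7^i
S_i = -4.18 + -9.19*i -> [-4.18, -13.37, -22.56, -31.75, -40.94]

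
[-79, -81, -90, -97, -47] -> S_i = Random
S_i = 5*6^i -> [5, 30, 180, 1080, 6480]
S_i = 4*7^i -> [4, 28, 196, 1372, 9604]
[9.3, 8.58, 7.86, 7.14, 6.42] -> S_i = 9.30 + -0.72*i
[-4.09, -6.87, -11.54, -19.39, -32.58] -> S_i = -4.09*1.68^i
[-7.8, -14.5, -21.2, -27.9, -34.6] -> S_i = -7.80 + -6.70*i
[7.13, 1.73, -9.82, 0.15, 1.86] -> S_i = Random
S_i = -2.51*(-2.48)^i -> [-2.51, 6.22, -15.44, 38.29, -94.95]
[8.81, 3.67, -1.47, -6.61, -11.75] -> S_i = 8.81 + -5.14*i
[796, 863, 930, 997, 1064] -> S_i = 796 + 67*i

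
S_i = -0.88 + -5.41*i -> [-0.88, -6.29, -11.7, -17.11, -22.52]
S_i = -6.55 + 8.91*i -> [-6.55, 2.36, 11.27, 20.18, 29.09]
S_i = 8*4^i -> [8, 32, 128, 512, 2048]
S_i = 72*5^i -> [72, 360, 1800, 9000, 45000]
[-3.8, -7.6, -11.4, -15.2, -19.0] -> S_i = -3.80 + -3.80*i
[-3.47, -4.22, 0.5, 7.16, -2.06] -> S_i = Random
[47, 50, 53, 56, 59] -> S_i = 47 + 3*i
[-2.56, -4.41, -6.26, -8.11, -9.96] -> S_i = -2.56 + -1.85*i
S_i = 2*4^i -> [2, 8, 32, 128, 512]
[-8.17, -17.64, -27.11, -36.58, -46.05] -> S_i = -8.17 + -9.47*i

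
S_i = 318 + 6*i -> [318, 324, 330, 336, 342]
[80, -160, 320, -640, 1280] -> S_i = 80*-2^i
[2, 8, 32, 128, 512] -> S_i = 2*4^i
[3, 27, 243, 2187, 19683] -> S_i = 3*9^i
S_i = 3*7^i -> [3, 21, 147, 1029, 7203]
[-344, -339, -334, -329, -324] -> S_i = -344 + 5*i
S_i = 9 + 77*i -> [9, 86, 163, 240, 317]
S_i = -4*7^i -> [-4, -28, -196, -1372, -9604]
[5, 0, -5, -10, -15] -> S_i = 5 + -5*i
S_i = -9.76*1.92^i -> [-9.76, -18.74, -35.98, -69.08, -132.63]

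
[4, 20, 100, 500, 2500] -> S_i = 4*5^i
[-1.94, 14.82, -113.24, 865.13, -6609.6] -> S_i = -1.94*(-7.64)^i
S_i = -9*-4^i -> [-9, 36, -144, 576, -2304]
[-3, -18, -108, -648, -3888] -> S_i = -3*6^i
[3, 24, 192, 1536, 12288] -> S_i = 3*8^i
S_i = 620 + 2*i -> [620, 622, 624, 626, 628]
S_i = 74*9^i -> [74, 666, 5994, 53946, 485514]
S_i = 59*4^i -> [59, 236, 944, 3776, 15104]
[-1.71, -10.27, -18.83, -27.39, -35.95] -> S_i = -1.71 + -8.56*i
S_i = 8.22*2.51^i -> [8.22, 20.63, 51.79, 129.98, 326.26]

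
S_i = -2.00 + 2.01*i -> [-2.0, 0.01, 2.02, 4.03, 6.04]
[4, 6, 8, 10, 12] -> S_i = 4 + 2*i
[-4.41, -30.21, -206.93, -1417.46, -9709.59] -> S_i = -4.41*6.85^i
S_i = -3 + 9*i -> [-3, 6, 15, 24, 33]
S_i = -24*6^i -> [-24, -144, -864, -5184, -31104]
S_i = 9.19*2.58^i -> [9.19, 23.71, 61.17, 157.82, 407.19]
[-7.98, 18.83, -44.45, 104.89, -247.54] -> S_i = -7.98*(-2.36)^i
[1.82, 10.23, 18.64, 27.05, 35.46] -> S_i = 1.82 + 8.41*i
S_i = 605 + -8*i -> [605, 597, 589, 581, 573]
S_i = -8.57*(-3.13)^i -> [-8.57, 26.82, -83.96, 262.79, -822.54]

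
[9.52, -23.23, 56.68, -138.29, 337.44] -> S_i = 9.52*(-2.44)^i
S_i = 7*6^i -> [7, 42, 252, 1512, 9072]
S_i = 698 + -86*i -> [698, 612, 526, 440, 354]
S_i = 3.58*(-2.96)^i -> [3.58, -10.6, 31.37, -92.84, 274.82]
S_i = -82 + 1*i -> [-82, -81, -80, -79, -78]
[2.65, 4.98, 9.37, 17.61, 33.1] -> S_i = 2.65*1.88^i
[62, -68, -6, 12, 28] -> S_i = Random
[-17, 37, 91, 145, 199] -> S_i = -17 + 54*i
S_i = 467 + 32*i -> [467, 499, 531, 563, 595]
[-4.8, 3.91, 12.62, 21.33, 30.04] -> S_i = -4.80 + 8.71*i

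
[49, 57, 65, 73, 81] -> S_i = 49 + 8*i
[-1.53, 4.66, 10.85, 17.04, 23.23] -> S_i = -1.53 + 6.19*i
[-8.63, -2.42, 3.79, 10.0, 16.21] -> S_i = -8.63 + 6.21*i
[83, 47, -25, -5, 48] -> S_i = Random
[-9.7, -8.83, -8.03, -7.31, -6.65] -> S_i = -9.70*0.91^i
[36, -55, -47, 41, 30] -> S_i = Random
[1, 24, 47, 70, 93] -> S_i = 1 + 23*i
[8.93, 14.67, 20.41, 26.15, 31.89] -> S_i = 8.93 + 5.74*i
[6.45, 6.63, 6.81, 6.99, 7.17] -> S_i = 6.45 + 0.18*i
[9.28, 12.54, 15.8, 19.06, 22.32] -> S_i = 9.28 + 3.26*i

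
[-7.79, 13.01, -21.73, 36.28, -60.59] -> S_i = -7.79*(-1.67)^i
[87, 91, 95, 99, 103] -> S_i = 87 + 4*i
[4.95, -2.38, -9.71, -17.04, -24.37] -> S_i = 4.95 + -7.33*i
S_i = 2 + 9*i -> [2, 11, 20, 29, 38]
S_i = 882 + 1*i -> [882, 883, 884, 885, 886]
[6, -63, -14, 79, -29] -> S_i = Random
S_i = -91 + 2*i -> [-91, -89, -87, -85, -83]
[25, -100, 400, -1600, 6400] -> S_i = 25*-4^i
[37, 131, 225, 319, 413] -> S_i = 37 + 94*i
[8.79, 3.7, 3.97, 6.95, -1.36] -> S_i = Random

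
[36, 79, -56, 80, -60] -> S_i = Random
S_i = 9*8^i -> [9, 72, 576, 4608, 36864]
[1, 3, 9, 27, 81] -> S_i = 1*3^i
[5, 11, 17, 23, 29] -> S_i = 5 + 6*i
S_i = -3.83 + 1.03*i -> [-3.83, -2.8, -1.77, -0.74, 0.29]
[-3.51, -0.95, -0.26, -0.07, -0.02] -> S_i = -3.51*0.27^i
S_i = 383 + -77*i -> [383, 306, 229, 152, 75]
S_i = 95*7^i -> [95, 665, 4655, 32585, 228095]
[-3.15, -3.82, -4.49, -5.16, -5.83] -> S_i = -3.15 + -0.67*i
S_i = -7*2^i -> [-7, -14, -28, -56, -112]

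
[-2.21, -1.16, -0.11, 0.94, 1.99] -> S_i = -2.21 + 1.05*i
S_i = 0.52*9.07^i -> [0.52, 4.72, 42.78, 387.99, 3519.11]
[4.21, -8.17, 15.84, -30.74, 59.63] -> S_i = 4.21*(-1.94)^i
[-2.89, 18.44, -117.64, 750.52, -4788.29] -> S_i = -2.89*(-6.38)^i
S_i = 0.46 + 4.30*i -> [0.46, 4.76, 9.06, 13.36, 17.66]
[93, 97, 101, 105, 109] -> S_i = 93 + 4*i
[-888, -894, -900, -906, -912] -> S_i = -888 + -6*i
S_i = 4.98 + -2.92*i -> [4.98, 2.06, -0.86, -3.78, -6.7]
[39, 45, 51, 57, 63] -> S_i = 39 + 6*i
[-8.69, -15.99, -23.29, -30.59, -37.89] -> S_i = -8.69 + -7.30*i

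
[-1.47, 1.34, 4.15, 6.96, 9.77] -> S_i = -1.47 + 2.81*i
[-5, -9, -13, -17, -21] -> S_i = -5 + -4*i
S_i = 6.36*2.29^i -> [6.36, 14.56, 33.35, 76.38, 174.9]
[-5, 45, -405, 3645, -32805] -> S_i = -5*-9^i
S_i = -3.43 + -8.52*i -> [-3.43, -11.95, -20.47, -28.99, -37.51]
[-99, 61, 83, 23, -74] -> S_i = Random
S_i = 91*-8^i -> [91, -728, 5824, -46592, 372736]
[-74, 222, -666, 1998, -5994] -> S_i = -74*-3^i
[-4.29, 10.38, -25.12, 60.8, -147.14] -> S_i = -4.29*(-2.42)^i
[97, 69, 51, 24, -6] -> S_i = Random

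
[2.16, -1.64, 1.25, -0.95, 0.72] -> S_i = 2.16*(-0.76)^i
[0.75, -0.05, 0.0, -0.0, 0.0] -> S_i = 0.75*(-0.07)^i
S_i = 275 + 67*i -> [275, 342, 409, 476, 543]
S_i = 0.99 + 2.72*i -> [0.99, 3.71, 6.43, 9.15, 11.87]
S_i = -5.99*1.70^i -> [-5.99, -10.18, -17.31, -29.43, -50.03]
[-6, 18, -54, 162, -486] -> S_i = -6*-3^i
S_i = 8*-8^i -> [8, -64, 512, -4096, 32768]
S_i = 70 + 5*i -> [70, 75, 80, 85, 90]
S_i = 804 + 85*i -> [804, 889, 974, 1059, 1144]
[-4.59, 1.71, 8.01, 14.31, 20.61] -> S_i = -4.59 + 6.30*i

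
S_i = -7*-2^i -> [-7, 14, -28, 56, -112]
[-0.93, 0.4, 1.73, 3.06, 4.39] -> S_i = -0.93 + 1.33*i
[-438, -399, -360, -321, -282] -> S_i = -438 + 39*i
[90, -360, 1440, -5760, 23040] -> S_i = 90*-4^i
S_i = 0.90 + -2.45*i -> [0.9, -1.55, -4.0, -6.45, -8.9]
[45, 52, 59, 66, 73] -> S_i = 45 + 7*i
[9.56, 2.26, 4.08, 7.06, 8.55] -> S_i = Random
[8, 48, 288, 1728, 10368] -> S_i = 8*6^i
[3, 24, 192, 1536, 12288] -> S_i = 3*8^i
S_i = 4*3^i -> [4, 12, 36, 108, 324]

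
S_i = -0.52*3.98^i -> [-0.52, -2.07, -8.24, -32.78, -130.48]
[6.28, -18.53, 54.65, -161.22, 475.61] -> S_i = 6.28*(-2.95)^i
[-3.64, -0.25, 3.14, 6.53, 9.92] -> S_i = -3.64 + 3.39*i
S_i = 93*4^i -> [93, 372, 1488, 5952, 23808]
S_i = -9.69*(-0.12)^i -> [-9.69, 1.16, -0.14, 0.02, -0.0]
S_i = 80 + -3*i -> [80, 77, 74, 71, 68]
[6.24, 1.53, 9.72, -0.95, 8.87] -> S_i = Random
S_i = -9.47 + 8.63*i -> [-9.47, -0.84, 7.79, 16.42, 25.05]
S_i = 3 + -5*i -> [3, -2, -7, -12, -17]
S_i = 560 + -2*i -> [560, 558, 556, 554, 552]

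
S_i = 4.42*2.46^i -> [4.42, 10.87, 26.75, 65.8, 161.87]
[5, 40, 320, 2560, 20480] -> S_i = 5*8^i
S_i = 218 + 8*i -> [218, 226, 234, 242, 250]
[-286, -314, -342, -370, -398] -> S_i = -286 + -28*i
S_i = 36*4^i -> [36, 144, 576, 2304, 9216]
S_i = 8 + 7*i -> [8, 15, 22, 29, 36]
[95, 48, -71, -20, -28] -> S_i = Random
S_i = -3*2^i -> [-3, -6, -12, -24, -48]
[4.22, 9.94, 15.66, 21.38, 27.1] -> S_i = 4.22 + 5.72*i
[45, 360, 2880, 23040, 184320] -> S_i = 45*8^i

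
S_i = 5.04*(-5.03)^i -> [5.04, -25.35, 127.52, -641.41, 3226.28]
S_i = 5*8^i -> [5, 40, 320, 2560, 20480]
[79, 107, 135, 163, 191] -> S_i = 79 + 28*i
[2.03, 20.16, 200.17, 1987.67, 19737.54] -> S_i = 2.03*9.93^i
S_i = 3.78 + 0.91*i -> [3.78, 4.69, 5.6, 6.51, 7.42]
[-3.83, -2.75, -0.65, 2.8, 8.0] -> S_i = Random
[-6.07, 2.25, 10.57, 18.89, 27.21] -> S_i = -6.07 + 8.32*i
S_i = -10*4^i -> [-10, -40, -160, -640, -2560]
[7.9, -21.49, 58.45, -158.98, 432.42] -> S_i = 7.90*(-2.72)^i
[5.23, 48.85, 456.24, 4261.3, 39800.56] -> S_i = 5.23*9.34^i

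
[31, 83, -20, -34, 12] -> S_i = Random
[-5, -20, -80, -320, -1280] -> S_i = -5*4^i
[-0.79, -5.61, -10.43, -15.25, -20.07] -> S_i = -0.79 + -4.82*i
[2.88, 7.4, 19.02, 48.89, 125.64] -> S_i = 2.88*2.57^i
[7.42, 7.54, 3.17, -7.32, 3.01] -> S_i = Random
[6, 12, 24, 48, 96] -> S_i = 6*2^i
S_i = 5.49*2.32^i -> [5.49, 12.74, 29.55, 68.55, 159.05]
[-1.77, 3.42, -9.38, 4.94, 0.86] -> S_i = Random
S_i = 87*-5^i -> [87, -435, 2175, -10875, 54375]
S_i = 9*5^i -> [9, 45, 225, 1125, 5625]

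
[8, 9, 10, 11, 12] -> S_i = 8 + 1*i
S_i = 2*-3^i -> [2, -6, 18, -54, 162]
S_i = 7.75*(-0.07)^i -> [7.75, -0.54, 0.04, -0.0, 0.0]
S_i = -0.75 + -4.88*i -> [-0.75, -5.63, -10.51, -15.39, -20.27]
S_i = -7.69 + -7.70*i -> [-7.69, -15.39, -23.09, -30.79, -38.49]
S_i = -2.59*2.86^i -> [-2.59, -7.41, -21.19, -60.59, -173.29]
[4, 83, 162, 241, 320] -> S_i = 4 + 79*i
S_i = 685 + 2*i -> [685, 687, 689, 691, 693]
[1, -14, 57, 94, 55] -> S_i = Random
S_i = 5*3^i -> [5, 15, 45, 135, 405]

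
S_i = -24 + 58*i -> [-24, 34, 92, 150, 208]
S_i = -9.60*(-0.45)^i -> [-9.6, 4.32, -1.94, 0.87, -0.39]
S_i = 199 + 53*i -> [199, 252, 305, 358, 411]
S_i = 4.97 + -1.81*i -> [4.97, 3.16, 1.35, -0.46, -2.27]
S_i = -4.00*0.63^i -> [-4.0, -2.52, -1.59, -1.0, -0.63]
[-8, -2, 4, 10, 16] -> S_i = -8 + 6*i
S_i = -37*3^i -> [-37, -111, -333, -999, -2997]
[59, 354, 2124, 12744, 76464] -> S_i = 59*6^i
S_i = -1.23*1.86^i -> [-1.23, -2.29, -4.26, -7.91, -14.72]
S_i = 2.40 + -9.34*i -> [2.4, -6.94, -16.28, -25.62, -34.96]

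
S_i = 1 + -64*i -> [1, -63, -127, -191, -255]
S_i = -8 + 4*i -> [-8, -4, 0, 4, 8]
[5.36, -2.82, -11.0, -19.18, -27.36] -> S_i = 5.36 + -8.18*i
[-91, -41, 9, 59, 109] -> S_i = -91 + 50*i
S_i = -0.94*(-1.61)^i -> [-0.94, 1.51, -2.44, 3.92, -6.32]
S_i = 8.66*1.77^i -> [8.66, 15.33, 27.13, 48.02, 85.0]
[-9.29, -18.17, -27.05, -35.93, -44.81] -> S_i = -9.29 + -8.88*i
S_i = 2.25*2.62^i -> [2.25, 5.9, 15.44, 40.47, 106.02]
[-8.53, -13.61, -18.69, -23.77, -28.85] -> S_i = -8.53 + -5.08*i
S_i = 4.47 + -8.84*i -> [4.47, -4.37, -13.21, -22.05, -30.89]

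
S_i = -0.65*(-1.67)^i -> [-0.65, 1.09, -1.81, 3.03, -5.06]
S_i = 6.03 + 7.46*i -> [6.03, 13.49, 20.95, 28.41, 35.87]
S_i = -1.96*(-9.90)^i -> [-1.96, 19.4, -192.1, 1901.79, -18827.68]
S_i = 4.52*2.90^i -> [4.52, 13.11, 38.01, 110.24, 319.69]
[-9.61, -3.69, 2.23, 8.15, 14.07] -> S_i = -9.61 + 5.92*i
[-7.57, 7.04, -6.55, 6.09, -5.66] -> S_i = -7.57*(-0.93)^i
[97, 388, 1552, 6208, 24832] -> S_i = 97*4^i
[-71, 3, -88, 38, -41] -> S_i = Random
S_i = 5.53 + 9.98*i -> [5.53, 15.51, 25.49, 35.47, 45.45]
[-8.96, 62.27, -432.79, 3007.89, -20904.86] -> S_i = -8.96*(-6.95)^i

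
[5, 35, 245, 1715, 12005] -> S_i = 5*7^i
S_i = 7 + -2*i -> [7, 5, 3, 1, -1]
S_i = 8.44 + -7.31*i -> [8.44, 1.13, -6.18, -13.49, -20.8]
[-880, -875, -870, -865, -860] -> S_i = -880 + 5*i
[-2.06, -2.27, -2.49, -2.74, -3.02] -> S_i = -2.06*1.10^i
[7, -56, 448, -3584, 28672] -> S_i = 7*-8^i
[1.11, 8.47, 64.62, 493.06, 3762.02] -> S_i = 1.11*7.63^i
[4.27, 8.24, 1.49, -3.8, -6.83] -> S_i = Random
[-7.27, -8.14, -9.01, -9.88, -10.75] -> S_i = -7.27 + -0.87*i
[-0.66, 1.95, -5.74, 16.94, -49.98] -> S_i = -0.66*(-2.95)^i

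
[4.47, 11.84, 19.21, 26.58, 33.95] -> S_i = 4.47 + 7.37*i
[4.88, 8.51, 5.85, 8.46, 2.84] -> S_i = Random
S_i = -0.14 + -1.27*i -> [-0.14, -1.41, -2.68, -3.95, -5.22]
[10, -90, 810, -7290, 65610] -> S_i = 10*-9^i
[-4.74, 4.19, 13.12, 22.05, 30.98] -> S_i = -4.74 + 8.93*i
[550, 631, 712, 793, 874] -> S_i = 550 + 81*i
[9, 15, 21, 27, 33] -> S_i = 9 + 6*i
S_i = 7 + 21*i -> [7, 28, 49, 70, 91]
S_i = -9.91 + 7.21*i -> [-9.91, -2.7, 4.51, 11.72, 18.93]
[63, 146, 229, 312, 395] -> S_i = 63 + 83*i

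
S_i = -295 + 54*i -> [-295, -241, -187, -133, -79]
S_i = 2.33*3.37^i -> [2.33, 7.85, 26.46, 89.18, 300.52]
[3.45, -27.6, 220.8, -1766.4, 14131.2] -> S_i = 3.45*(-8.00)^i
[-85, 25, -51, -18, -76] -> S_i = Random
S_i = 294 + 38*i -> [294, 332, 370, 408, 446]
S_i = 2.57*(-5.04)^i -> [2.57, -12.95, 65.28, -329.02, 1658.27]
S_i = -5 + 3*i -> [-5, -2, 1, 4, 7]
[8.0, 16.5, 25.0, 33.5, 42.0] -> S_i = 8.00 + 8.50*i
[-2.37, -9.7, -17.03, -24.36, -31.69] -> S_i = -2.37 + -7.33*i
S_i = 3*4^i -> [3, 12, 48, 192, 768]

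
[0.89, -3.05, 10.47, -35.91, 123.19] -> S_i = 0.89*(-3.43)^i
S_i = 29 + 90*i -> [29, 119, 209, 299, 389]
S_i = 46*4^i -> [46, 184, 736, 2944, 11776]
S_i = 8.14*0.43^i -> [8.14, 3.5, 1.51, 0.65, 0.28]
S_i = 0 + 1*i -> [0, 1, 2, 3, 4]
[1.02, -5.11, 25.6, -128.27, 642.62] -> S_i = 1.02*(-5.01)^i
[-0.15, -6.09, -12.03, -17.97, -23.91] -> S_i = -0.15 + -5.94*i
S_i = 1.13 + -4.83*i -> [1.13, -3.7, -8.53, -13.36, -18.19]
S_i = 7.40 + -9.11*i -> [7.4, -1.71, -10.82, -19.93, -29.04]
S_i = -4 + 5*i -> [-4, 1, 6, 11, 16]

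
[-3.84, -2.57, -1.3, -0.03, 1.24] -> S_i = -3.84 + 1.27*i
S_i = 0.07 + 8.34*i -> [0.07, 8.41, 16.75, 25.09, 33.43]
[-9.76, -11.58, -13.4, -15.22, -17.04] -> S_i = -9.76 + -1.82*i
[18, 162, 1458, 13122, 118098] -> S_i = 18*9^i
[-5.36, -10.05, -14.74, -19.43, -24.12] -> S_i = -5.36 + -4.69*i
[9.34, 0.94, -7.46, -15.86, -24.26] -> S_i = 9.34 + -8.40*i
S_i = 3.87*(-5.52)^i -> [3.87, -21.36, 117.92, -650.92, 3593.08]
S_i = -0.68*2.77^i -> [-0.68, -1.88, -5.22, -14.45, -40.03]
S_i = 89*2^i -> [89, 178, 356, 712, 1424]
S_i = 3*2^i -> [3, 6, 12, 24, 48]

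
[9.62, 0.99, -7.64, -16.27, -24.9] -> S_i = 9.62 + -8.63*i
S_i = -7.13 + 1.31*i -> [-7.13, -5.82, -4.51, -3.2, -1.89]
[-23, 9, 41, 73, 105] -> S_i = -23 + 32*i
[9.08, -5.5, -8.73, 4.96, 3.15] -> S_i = Random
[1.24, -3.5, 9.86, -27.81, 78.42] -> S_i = 1.24*(-2.82)^i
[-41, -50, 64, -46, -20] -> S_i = Random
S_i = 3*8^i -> [3, 24, 192, 1536, 12288]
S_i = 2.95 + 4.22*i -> [2.95, 7.17, 11.39, 15.61, 19.83]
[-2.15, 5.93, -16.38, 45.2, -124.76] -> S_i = -2.15*(-2.76)^i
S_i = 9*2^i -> [9, 18, 36, 72, 144]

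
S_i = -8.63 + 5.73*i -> [-8.63, -2.9, 2.83, 8.56, 14.29]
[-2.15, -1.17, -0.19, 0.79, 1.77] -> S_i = -2.15 + 0.98*i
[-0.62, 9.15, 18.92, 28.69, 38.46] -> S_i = -0.62 + 9.77*i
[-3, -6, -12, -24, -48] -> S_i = -3*2^i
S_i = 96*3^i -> [96, 288, 864, 2592, 7776]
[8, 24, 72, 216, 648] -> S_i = 8*3^i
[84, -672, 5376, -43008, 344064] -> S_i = 84*-8^i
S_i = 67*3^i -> [67, 201, 603, 1809, 5427]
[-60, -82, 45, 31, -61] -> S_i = Random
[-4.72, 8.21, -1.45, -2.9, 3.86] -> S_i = Random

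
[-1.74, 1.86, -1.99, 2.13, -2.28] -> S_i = -1.74*(-1.07)^i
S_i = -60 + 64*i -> [-60, 4, 68, 132, 196]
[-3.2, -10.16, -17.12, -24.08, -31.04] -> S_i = -3.20 + -6.96*i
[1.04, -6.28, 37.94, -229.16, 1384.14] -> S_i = 1.04*(-6.04)^i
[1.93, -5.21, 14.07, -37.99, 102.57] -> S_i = 1.93*(-2.70)^i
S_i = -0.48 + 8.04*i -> [-0.48, 7.56, 15.6, 23.64, 31.68]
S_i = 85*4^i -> [85, 340, 1360, 5440, 21760]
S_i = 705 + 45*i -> [705, 750, 795, 840, 885]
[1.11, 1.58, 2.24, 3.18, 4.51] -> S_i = 1.11*1.42^i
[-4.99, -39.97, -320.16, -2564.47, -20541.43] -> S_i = -4.99*8.01^i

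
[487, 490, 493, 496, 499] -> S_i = 487 + 3*i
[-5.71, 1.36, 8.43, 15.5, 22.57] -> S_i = -5.71 + 7.07*i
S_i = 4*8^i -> [4, 32, 256, 2048, 16384]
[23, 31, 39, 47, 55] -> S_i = 23 + 8*i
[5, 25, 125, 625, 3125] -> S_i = 5*5^i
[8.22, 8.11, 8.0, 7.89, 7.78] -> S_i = 8.22 + -0.11*i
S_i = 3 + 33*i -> [3, 36, 69, 102, 135]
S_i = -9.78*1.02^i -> [-9.78, -9.98, -10.18, -10.38, -10.59]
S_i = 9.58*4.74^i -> [9.58, 45.41, 215.24, 1020.24, 4835.92]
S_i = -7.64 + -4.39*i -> [-7.64, -12.03, -16.42, -20.81, -25.2]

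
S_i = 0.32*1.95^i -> [0.32, 0.62, 1.22, 2.37, 4.63]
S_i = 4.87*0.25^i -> [4.87, 1.22, 0.3, 0.08, 0.02]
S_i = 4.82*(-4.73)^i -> [4.82, -22.8, 107.84, -510.07, 2412.63]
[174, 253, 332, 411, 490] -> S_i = 174 + 79*i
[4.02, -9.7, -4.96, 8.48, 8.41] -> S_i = Random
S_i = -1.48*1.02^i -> [-1.48, -1.51, -1.54, -1.57, -1.6]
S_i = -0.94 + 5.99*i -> [-0.94, 5.05, 11.04, 17.03, 23.02]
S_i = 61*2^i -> [61, 122, 244, 488, 976]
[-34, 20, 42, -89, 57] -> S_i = Random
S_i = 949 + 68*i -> [949, 1017, 1085, 1153, 1221]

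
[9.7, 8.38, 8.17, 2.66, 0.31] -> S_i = Random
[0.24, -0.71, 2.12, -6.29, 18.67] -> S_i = 0.24*(-2.97)^i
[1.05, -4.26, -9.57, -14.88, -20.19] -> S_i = 1.05 + -5.31*i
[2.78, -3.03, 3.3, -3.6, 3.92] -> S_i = 2.78*(-1.09)^i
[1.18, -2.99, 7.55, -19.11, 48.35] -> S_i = 1.18*(-2.53)^i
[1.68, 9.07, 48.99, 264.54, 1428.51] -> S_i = 1.68*5.40^i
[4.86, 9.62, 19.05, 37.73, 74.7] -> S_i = 4.86*1.98^i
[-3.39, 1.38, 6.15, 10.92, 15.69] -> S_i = -3.39 + 4.77*i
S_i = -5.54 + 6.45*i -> [-5.54, 0.91, 7.36, 13.81, 20.26]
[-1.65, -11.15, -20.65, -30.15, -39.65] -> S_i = -1.65 + -9.50*i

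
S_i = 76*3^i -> [76, 228, 684, 2052, 6156]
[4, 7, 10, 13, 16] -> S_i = 4 + 3*i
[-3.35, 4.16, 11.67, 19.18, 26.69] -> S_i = -3.35 + 7.51*i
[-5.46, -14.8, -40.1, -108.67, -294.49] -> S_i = -5.46*2.71^i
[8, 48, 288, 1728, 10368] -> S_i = 8*6^i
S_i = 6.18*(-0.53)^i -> [6.18, -3.28, 1.74, -0.92, 0.49]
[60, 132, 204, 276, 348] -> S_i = 60 + 72*i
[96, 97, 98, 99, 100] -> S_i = 96 + 1*i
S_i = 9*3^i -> [9, 27, 81, 243, 729]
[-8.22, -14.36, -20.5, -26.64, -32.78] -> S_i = -8.22 + -6.14*i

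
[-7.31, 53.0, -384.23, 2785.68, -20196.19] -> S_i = -7.31*(-7.25)^i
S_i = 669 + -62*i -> [669, 607, 545, 483, 421]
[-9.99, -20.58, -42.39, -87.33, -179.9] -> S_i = -9.99*2.06^i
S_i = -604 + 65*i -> [-604, -539, -474, -409, -344]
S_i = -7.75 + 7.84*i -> [-7.75, 0.09, 7.93, 15.77, 23.61]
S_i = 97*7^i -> [97, 679, 4753, 33271, 232897]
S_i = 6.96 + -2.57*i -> [6.96, 4.39, 1.82, -0.75, -3.32]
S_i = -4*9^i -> [-4, -36, -324, -2916, -26244]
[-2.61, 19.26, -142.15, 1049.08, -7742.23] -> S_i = -2.61*(-7.38)^i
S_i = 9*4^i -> [9, 36, 144, 576, 2304]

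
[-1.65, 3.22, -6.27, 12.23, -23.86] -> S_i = -1.65*(-1.95)^i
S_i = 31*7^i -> [31, 217, 1519, 10633, 74431]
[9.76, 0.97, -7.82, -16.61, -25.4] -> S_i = 9.76 + -8.79*i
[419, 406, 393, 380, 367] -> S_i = 419 + -13*i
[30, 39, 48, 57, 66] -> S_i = 30 + 9*i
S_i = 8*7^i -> [8, 56, 392, 2744, 19208]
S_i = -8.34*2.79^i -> [-8.34, -23.27, -64.92, -181.13, -505.34]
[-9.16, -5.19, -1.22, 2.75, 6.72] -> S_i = -9.16 + 3.97*i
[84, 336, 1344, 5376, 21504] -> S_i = 84*4^i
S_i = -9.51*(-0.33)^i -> [-9.51, 3.14, -1.04, 0.34, -0.11]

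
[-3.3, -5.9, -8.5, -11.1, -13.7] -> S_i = -3.30 + -2.60*i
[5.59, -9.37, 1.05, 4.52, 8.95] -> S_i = Random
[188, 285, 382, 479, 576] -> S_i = 188 + 97*i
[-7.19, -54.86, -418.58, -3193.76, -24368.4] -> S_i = -7.19*7.63^i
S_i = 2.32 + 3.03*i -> [2.32, 5.35, 8.38, 11.41, 14.44]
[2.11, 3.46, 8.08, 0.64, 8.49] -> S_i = Random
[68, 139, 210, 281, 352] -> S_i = 68 + 71*i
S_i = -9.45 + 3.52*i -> [-9.45, -5.93, -2.41, 1.11, 4.63]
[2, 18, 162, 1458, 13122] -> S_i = 2*9^i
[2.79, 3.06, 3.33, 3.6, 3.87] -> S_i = 2.79 + 0.27*i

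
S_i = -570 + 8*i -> [-570, -562, -554, -546, -538]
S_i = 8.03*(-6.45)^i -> [8.03, -51.79, 334.07, -2154.74, 13898.07]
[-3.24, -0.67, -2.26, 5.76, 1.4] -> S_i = Random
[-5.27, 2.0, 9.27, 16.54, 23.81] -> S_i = -5.27 + 7.27*i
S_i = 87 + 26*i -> [87, 113, 139, 165, 191]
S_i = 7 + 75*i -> [7, 82, 157, 232, 307]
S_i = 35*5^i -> [35, 175, 875, 4375, 21875]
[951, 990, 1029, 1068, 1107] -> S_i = 951 + 39*i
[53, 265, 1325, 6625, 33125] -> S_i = 53*5^i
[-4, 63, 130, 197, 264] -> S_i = -4 + 67*i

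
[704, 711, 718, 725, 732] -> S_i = 704 + 7*i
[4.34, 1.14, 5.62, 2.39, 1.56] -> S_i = Random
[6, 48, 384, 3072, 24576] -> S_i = 6*8^i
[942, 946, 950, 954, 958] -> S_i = 942 + 4*i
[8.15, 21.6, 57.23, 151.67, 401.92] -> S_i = 8.15*2.65^i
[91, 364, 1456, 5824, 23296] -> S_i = 91*4^i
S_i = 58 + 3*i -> [58, 61, 64, 67, 70]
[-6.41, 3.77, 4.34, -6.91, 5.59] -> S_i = Random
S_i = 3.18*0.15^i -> [3.18, 0.48, 0.07, 0.01, 0.0]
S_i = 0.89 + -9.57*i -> [0.89, -8.68, -18.25, -27.82, -37.39]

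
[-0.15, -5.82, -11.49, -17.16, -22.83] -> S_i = -0.15 + -5.67*i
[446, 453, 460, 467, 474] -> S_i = 446 + 7*i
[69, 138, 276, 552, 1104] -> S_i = 69*2^i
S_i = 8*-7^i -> [8, -56, 392, -2744, 19208]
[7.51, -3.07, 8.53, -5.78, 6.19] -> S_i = Random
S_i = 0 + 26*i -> [0, 26, 52, 78, 104]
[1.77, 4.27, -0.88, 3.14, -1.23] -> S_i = Random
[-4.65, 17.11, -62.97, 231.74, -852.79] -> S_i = -4.65*(-3.68)^i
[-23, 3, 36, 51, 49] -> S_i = Random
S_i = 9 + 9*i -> [9, 18, 27, 36, 45]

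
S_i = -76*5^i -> [-76, -380, -1900, -9500, -47500]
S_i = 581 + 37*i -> [581, 618, 655, 692, 729]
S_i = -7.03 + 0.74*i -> [-7.03, -6.29, -5.55, -4.81, -4.07]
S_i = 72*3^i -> [72, 216, 648, 1944, 5832]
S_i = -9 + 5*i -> [-9, -4, 1, 6, 11]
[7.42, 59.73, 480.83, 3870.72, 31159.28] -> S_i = 7.42*8.05^i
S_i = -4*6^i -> [-4, -24, -144, -864, -5184]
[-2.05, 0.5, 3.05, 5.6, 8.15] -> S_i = -2.05 + 2.55*i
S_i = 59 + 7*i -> [59, 66, 73, 80, 87]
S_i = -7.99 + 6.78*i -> [-7.99, -1.21, 5.57, 12.35, 19.13]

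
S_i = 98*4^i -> [98, 392, 1568, 6272, 25088]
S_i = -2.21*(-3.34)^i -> [-2.21, 7.38, -24.65, 82.34, -275.03]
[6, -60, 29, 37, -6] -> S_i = Random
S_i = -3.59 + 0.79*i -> [-3.59, -2.8, -2.01, -1.22, -0.43]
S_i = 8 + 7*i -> [8, 15, 22, 29, 36]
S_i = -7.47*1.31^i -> [-7.47, -9.79, -12.82, -16.79, -22.0]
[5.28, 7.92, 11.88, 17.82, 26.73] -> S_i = 5.28*1.50^i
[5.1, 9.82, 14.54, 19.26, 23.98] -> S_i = 5.10 + 4.72*i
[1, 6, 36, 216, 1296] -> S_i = 1*6^i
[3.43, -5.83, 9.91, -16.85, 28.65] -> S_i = 3.43*(-1.70)^i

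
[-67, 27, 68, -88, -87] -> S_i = Random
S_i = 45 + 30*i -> [45, 75, 105, 135, 165]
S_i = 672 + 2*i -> [672, 674, 676, 678, 680]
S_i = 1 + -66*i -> [1, -65, -131, -197, -263]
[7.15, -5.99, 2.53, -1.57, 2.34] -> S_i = Random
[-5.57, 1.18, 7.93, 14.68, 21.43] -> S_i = -5.57 + 6.75*i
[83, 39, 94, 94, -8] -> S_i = Random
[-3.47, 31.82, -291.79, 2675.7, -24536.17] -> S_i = -3.47*(-9.17)^i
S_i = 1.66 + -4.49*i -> [1.66, -2.83, -7.32, -11.81, -16.3]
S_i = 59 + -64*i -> [59, -5, -69, -133, -197]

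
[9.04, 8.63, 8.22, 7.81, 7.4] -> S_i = 9.04 + -0.41*i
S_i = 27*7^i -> [27, 189, 1323, 9261, 64827]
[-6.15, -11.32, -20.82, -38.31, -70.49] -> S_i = -6.15*1.84^i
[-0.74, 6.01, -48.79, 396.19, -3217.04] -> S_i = -0.74*(-8.12)^i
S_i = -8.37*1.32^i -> [-8.37, -11.05, -14.58, -19.25, -25.41]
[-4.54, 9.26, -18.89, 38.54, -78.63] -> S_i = -4.54*(-2.04)^i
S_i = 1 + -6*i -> [1, -5, -11, -17, -23]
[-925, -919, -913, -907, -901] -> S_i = -925 + 6*i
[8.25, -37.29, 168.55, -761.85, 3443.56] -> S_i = 8.25*(-4.52)^i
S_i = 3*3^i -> [3, 9, 27, 81, 243]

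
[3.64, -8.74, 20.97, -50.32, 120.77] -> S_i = 3.64*(-2.40)^i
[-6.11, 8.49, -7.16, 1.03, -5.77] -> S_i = Random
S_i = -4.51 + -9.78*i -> [-4.51, -14.29, -24.07, -33.85, -43.63]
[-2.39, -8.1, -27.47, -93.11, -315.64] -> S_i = -2.39*3.39^i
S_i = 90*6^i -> [90, 540, 3240, 19440, 116640]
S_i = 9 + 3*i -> [9, 12, 15, 18, 21]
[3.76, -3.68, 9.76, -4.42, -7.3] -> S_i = Random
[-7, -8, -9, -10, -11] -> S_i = -7 + -1*i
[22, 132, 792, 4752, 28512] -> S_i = 22*6^i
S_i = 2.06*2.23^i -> [2.06, 4.59, 10.24, 22.84, 50.94]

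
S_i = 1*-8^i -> [1, -8, 64, -512, 4096]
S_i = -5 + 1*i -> [-5, -4, -3, -2, -1]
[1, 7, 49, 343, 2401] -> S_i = 1*7^i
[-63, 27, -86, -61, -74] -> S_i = Random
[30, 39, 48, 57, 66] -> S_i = 30 + 9*i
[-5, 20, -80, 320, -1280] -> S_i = -5*-4^i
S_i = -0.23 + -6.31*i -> [-0.23, -6.54, -12.85, -19.16, -25.47]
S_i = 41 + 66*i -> [41, 107, 173, 239, 305]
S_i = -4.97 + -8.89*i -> [-4.97, -13.86, -22.75, -31.64, -40.53]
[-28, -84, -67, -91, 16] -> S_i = Random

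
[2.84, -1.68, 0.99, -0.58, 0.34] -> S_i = 2.84*(-0.59)^i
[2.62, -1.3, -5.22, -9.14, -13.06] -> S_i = 2.62 + -3.92*i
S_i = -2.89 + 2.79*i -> [-2.89, -0.1, 2.69, 5.48, 8.27]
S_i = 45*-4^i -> [45, -180, 720, -2880, 11520]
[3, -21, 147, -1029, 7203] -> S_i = 3*-7^i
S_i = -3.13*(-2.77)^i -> [-3.13, 8.67, -24.02, 66.52, -184.27]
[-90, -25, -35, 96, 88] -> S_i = Random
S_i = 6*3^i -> [6, 18, 54, 162, 486]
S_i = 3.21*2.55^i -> [3.21, 8.19, 20.87, 53.23, 135.73]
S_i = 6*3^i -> [6, 18, 54, 162, 486]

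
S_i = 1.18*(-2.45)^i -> [1.18, -2.89, 7.08, -17.35, 42.52]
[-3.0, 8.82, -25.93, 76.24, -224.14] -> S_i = -3.00*(-2.94)^i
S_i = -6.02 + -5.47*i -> [-6.02, -11.49, -16.96, -22.43, -27.9]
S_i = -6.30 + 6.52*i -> [-6.3, 0.22, 6.74, 13.26, 19.78]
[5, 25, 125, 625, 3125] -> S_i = 5*5^i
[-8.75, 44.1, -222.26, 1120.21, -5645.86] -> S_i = -8.75*(-5.04)^i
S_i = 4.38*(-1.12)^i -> [4.38, -4.91, 5.49, -6.15, 6.89]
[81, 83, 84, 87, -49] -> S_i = Random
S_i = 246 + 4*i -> [246, 250, 254, 258, 262]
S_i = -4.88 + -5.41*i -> [-4.88, -10.29, -15.7, -21.11, -26.52]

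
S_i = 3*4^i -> [3, 12, 48, 192, 768]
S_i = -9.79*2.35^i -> [-9.79, -23.01, -54.07, -127.05, -298.58]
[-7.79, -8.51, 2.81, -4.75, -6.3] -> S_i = Random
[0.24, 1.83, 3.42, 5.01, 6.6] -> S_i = 0.24 + 1.59*i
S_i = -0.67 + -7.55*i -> [-0.67, -8.22, -15.77, -23.32, -30.87]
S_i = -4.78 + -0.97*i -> [-4.78, -5.75, -6.72, -7.69, -8.66]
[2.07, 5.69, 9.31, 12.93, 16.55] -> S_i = 2.07 + 3.62*i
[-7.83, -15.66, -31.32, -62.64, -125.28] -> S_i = -7.83*2.00^i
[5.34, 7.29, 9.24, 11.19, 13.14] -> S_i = 5.34 + 1.95*i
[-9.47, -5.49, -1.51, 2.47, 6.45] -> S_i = -9.47 + 3.98*i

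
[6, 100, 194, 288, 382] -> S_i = 6 + 94*i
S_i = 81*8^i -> [81, 648, 5184, 41472, 331776]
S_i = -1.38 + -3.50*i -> [-1.38, -4.88, -8.38, -11.88, -15.38]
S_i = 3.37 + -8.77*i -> [3.37, -5.4, -14.17, -22.94, -31.71]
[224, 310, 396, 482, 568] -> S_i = 224 + 86*i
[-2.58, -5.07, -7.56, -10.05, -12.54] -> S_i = -2.58 + -2.49*i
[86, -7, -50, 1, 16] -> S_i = Random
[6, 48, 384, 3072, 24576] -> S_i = 6*8^i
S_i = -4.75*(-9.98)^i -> [-4.75, 47.4, -473.1, 4721.56, -47121.14]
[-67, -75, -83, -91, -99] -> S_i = -67 + -8*i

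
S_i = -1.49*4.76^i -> [-1.49, -7.09, -33.76, -160.7, -764.92]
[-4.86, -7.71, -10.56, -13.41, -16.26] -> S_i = -4.86 + -2.85*i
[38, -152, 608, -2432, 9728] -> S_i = 38*-4^i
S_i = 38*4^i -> [38, 152, 608, 2432, 9728]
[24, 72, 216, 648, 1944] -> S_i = 24*3^i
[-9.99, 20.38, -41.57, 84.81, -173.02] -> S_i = -9.99*(-2.04)^i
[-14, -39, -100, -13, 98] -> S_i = Random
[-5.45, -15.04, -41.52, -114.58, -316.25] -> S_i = -5.45*2.76^i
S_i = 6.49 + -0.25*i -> [6.49, 6.24, 5.99, 5.74, 5.49]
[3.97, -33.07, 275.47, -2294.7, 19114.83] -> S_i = 3.97*(-8.33)^i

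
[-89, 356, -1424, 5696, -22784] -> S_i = -89*-4^i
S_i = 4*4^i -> [4, 16, 64, 256, 1024]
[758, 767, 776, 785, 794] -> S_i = 758 + 9*i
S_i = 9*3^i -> [9, 27, 81, 243, 729]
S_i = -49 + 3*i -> [-49, -46, -43, -40, -37]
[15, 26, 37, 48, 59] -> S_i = 15 + 11*i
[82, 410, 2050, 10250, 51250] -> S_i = 82*5^i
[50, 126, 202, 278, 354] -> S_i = 50 + 76*i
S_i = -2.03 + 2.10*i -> [-2.03, 0.07, 2.17, 4.27, 6.37]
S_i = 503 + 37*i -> [503, 540, 577, 614, 651]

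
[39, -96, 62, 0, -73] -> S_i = Random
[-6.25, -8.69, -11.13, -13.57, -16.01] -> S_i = -6.25 + -2.44*i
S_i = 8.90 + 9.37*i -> [8.9, 18.27, 27.64, 37.01, 46.38]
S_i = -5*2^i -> [-5, -10, -20, -40, -80]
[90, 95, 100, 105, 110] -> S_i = 90 + 5*i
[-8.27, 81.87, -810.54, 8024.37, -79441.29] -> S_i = -8.27*(-9.90)^i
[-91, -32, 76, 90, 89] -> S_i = Random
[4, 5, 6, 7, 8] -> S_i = 4 + 1*i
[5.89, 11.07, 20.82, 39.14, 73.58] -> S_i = 5.89*1.88^i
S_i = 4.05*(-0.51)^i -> [4.05, -2.07, 1.05, -0.54, 0.27]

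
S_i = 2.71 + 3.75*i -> [2.71, 6.46, 10.21, 13.96, 17.71]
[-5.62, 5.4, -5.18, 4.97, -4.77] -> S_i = -5.62*(-0.96)^i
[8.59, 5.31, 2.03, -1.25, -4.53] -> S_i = 8.59 + -3.28*i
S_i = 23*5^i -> [23, 115, 575, 2875, 14375]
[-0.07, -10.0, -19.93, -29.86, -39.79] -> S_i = -0.07 + -9.93*i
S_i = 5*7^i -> [5, 35, 245, 1715, 12005]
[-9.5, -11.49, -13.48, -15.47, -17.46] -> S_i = -9.50 + -1.99*i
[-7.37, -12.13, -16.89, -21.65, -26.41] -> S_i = -7.37 + -4.76*i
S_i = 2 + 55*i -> [2, 57, 112, 167, 222]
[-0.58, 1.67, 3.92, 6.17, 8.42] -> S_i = -0.58 + 2.25*i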